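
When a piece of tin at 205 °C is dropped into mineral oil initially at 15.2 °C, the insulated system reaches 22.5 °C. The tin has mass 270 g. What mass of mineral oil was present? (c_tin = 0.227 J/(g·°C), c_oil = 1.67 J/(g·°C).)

m ≈ 918 g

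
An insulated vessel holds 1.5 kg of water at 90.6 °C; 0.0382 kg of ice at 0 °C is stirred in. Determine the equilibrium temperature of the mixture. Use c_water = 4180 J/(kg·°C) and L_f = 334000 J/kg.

Sum of m c ΔT and latent-heat terms is zero:
latent heat to melt: 0.0382·334000 = 12759
  meltwater 0→T: 0.0382·4180·T = 159.68 T
  water: 6270(T − 90.6)
6429.7 T = 568062 − 12759 = 555303
T ≈ 86.37 °C (positive, so assuming full melt was valid).

T_f ≈ 86.4 °C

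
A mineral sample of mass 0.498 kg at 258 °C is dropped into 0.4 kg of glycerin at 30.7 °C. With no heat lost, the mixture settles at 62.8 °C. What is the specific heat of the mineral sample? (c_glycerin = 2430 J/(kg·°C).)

c ≈ 321 J/(kg·°C)

m_s c (T_s − T_f) = m_glycerin c_glycerin (T_f − T_0):
0.498×c×(258 − 62.8) = 0.4×2430×(62.8 − 30.7)
97.21 c = 31201  ⇒  c ≈ 321 J/(kg·°C)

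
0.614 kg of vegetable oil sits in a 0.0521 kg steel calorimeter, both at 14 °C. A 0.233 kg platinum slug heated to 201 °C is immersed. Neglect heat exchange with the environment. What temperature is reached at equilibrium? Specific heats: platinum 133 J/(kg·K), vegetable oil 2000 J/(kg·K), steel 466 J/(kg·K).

T_f ≈ 18.5 °C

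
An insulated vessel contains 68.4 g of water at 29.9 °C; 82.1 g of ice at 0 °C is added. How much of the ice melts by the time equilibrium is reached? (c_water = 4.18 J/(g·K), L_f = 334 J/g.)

Water can give up m c ΔT = 68.4·4.18·29.9 = 8548.8 J before reaching 0 °C.
Fully melting the ice requires m_ice L_f = 82.1·334 = 27421 J.
That's not enough to melt it all — equilibrium is at 0 °C with ice remaining.
m_melted·334 = 8548.8  ⇒  m_melted ≈ 25.6 g.

m_melted ≈ 25.6 g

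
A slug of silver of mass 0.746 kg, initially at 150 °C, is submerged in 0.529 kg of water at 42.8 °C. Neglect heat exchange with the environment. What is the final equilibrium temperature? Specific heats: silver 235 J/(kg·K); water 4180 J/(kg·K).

With ΣQ=0 the equilibrium temperature is the m·c-weighted mean:
T_f = (175.31×150 + 2211.2×42.8) / (175.31 + 2211.2)
    = 120937 / 2386.5 ≈ 50.67 °C

T_f ≈ 50.7 °C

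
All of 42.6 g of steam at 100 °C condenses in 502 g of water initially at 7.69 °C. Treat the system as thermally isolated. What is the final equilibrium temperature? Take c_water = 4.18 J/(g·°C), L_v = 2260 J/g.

Net heat exchanged in the isolated system is zero:
latent heat released on condensation: 42.6·2260 = 96276
  condensed water 100 °C→T: 178.07(T − 100)
  original water: 2098.4(T − 7.69)
2276.4 T = 96276 + 17807 + 16136 = 130219
T ≈ 57.20 °C (< 100 °C, so full condensation is consistent).

T_f ≈ 57.2 °C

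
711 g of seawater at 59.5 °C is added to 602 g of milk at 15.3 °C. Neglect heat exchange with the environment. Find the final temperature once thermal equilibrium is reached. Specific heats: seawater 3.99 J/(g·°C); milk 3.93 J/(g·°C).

Energy conservation, ΣQ = 0:
711*3.99*(T − 59.5) + 602*3.93*(T − 15.3) = 0
2836.9(T − 59.5) + 2365.9(T − 15.3) = 0
5202.8 T = 204993
T = 204993/5202.8 ≈ 39.40 °C

T_f ≈ 39.4 °C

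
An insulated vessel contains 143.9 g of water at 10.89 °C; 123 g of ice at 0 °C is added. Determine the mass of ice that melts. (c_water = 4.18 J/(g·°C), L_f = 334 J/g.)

m_melted ≈ 19.6 g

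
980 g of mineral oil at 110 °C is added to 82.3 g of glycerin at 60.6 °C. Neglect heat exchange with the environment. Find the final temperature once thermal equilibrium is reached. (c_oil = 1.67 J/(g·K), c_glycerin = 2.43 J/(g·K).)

Setting the total heat transfer to zero:
980·1.67·(T − 110) + 82.3·2.43·(T − 60.6) = 0
(1636.6 + 199.99) T = 1636.6·110 + 199.99·60.6
T = 192145/1836.6 ≈ 104.62 °C

T_f ≈ 104.6 °C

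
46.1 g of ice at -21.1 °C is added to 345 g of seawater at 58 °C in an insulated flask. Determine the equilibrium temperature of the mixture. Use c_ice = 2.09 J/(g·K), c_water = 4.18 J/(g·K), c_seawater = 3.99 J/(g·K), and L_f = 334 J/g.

Conservation of energy gives ΣQ = 0:
ice -21.1→0 °C: 46.1·2.09·21.1 = 2033
  melt ice: 46.1·334 = 15397
  meltwater 0→T: 46.1·4.18·T = 192.7 T
  seawater: 1376.6(T − 58)
1569.2 T = 79840 − 17430 = 62410
T ≈ 39.77 °C. Since T > 0 °C, the all-ice-melts assumption holds.

T_f ≈ 39.8 °C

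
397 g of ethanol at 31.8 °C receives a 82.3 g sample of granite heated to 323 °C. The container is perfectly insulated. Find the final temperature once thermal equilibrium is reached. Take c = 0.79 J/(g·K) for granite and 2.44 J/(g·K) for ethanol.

Set heat shed by the hot body equal to heat absorbed by the cold body:
82.3·0.79·(323 − T) = 397·2.44·(T − 31.8)
65.02(323 − T) = 968.68(T − 31.8)
1033.7 T = 51805  ⇒  T ≈ 50.12 °C

T_f ≈ 50.1 °C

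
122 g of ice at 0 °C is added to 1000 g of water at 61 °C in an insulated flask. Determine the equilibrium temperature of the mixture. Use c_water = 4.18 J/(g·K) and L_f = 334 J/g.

Conservation of energy gives ΣQ = 0:
fusion: m_ice L_f = 122·334 = 40748
  meltwater 0→T: 122·4.18·T = 509.96 T
  water cools: 1000·4.18·(T − 61) = 4180(T − 61)
4690 T = 254980 − 40748 = 214232
T ≈ 45.68 °C (positive, so assuming full melt was valid).

T_f ≈ 45.7 °C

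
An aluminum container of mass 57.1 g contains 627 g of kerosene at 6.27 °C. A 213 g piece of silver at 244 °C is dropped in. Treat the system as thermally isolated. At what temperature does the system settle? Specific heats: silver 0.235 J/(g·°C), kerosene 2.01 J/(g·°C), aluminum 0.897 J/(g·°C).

T_f ≈ 15.0 °C

Heat gained plus heat lost sum to zero:
213*0.235*(T − 244) + 627*2.01*(T − 6.27) + 57.1*0.897*(T − 6.27) = 0
1361.5 T = 20436
T = 20436/1361.5 ≈ 15.01 °C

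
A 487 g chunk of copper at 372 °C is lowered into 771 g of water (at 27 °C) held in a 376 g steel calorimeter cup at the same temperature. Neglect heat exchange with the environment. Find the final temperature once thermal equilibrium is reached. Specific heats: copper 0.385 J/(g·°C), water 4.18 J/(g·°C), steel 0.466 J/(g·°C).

T_f = Σ m_i c_i T_i / Σ m_i c_i:
T_f = (187.5×372 + 3222.8×27 + 175.22×27) / (187.5 + 3222.8 + 175.22)
    = 161494 / 3585.5 ≈ 45.04 °C

T_f ≈ 45.0 °C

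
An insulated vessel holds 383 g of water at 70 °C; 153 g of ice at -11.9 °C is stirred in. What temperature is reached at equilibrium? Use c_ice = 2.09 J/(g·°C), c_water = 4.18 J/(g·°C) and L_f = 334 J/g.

Setting the total heat transfer to zero:
warm ice to 0 °C: 153·2.09·(0 − (-11.9)) = 3805.3
  latent heat to melt: 153·334 = 51102
  warm the meltwater: 639.54 T
  water cools: 383·4.18·(T − 70) = 1600.9(T − 70)
2240.5 T = 112066 − 54907 = 57159
T ≈ 25.51 °C (positive, so assuming full melt was valid).

T_f ≈ 25.5 °C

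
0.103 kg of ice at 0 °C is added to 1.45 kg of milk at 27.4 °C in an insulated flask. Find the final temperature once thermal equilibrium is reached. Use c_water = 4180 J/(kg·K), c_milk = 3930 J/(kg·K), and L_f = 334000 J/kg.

T_f ≈ 19.9 °C

Energy balance with sensible and latent terms:
fusion: m_ice L_f = 0.103·334000 = 34402; meltwater 0→T: 0.103·4180·T = 430.54 T; milk: 5698.5(T − 27.4)
6129 T = 156139 − 34402 = 121737
T ≈ 19.86 °C. Since T > 0 °C, the all-ice-melts assumption holds.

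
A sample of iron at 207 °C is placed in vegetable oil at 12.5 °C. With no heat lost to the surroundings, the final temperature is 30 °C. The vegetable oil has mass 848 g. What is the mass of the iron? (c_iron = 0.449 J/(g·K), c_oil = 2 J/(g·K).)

m ≈ 373 g

Energy conservation, ΣQ = 0:
m·0.449·(30 − 207) + 848·2·(30 − 12.5) = 0
-79.47 m = -29680
m = -29680/-79.47 ≈ 373.5 g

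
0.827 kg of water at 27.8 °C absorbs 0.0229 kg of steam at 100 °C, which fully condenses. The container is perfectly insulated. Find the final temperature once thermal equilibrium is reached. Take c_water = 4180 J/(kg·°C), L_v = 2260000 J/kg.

Setting the total heat transfer to zero:
latent heat released on condensation: 0.0229·2260000 = 51754; condensed water 100 °C→T: 95.72(T − 100); original water: 3456.9(T − 27.8)
3552.6 T = 51754 + 9572.2 + 96101 = 157427
T ≈ 44.31 °C — below 100 °C, confirming all the steam condensed.

T_f ≈ 44.3 °C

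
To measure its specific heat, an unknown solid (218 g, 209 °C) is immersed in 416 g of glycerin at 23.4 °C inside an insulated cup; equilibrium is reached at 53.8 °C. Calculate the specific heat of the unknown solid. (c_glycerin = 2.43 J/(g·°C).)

c ≈ 0.908 J/(g·°C)

m_s c (T_s − T_f) = m_glycerin c_glycerin (T_f − T_0):
218·c·(209 − 53.8) = 416·2.43·(53.8 − 23.4)
33834 c = 30731  ⇒  c ≈ 0.9083 J/(g·°C)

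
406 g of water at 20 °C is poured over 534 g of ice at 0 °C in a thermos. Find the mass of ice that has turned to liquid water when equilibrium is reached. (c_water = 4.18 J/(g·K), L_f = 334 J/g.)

m_melted ≈ 102 g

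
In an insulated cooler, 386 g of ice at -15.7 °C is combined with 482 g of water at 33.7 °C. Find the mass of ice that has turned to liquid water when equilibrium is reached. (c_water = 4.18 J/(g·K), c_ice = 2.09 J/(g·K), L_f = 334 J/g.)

m_melted ≈ 165 g

Heat available from the water dropping to 0 °C: 482×4.18×33.7 = 67897 J.
Warming the ice to 0 °C takes 386×2.09×15.7 = 12666 J, leaving 55232 J for melting.
To melt every bit of ice: 386×334 = 128924 J.
Since 55232 < 128924 J, not all the ice melts; equilibrium is at 0 °C.
Mass melted = 55232/334 ≈ 165.4 g.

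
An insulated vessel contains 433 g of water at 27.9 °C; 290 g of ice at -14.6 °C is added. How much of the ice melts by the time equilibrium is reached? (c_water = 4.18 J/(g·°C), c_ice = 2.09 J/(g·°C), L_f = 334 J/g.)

Cooling the water to 0 °C releases 433·4.18·27.9 = 50497 J.
Of that, 290·2.09·14.6 = 8849.1 J goes to bring the ice to 0 °C, leaving 41648 J.
Fully melting the ice requires m_ice L_f = 290·334 = 96860 J.
That's not enough to melt it all — equilibrium is at 0 °C with ice remaining.
Mass melted = 41648/334 ≈ 124.7 g.

m_melted ≈ 125 g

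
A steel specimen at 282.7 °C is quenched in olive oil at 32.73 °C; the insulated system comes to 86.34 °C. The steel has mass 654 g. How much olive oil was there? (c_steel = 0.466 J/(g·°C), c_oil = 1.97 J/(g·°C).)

|Q_steel| = |Q_oil|:
654×0.466×(282.7 − 86.34) = m×1.97×(86.34 − 32.73)
105.61 m = 59843  ⇒  m ≈ 566.6 g

m ≈ 567 g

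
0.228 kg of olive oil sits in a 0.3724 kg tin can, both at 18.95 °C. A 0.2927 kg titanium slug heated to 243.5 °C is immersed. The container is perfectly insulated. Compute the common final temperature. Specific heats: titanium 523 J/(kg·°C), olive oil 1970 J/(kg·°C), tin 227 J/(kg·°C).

T_f ≈ 69.0 °C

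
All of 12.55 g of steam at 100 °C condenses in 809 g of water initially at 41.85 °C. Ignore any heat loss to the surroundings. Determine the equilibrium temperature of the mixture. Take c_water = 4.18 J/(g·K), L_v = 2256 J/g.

T_f ≈ 51.0 °C

Sum of m c ΔT and latent-heat terms is zero:
condense steam: −12.55×2256 = −28313
  condensed water 100 °C→T: 52.46(T − 100)
  water warms: 809×4.18×(T − 41.85) = 3381.6(T − 41.85)
3434.1 T = 28313 + 5245.9 + 141521 = 175079
T ≈ 50.98 °C — below 100 °C, confirming all the steam condensed.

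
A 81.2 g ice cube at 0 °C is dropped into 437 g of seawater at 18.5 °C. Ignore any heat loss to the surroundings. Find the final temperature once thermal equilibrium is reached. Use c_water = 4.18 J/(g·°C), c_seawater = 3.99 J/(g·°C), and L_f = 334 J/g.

T_f ≈ 2.5 °C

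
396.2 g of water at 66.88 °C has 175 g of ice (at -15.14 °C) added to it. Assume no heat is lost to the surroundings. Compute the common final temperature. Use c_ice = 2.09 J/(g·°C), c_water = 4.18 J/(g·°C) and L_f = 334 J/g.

Sum of m c ΔT and latent-heat terms is zero:
warm ice to 0 °C: 175·2.09·(0 − (-15.14)) = 5537.5; melt ice: 175·334 = 58450; meltwater 0→T: 175·4.18·T = 731.5 T; water cools: 396.2·4.18·(T − 66.88) = 1656.1(T − 66.88)
2387.6 T = 110761 − 63987 = 46774
T ≈ 19.59 °C. Since T > 0 °C, the all-ice-melts assumption holds.

T_f ≈ 19.6 °C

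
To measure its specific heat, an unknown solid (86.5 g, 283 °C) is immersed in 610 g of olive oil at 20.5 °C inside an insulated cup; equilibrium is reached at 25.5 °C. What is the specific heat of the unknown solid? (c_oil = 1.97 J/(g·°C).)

Heat lost by the unknown solid = heat gained by the oil:
86.5·c·(283 − 25.5) = 610·1.97·(25.5 − 20.5)
22274 c = 6008.5  ⇒  c ≈ 0.2698 J/(g·°C)

c ≈ 0.27 J/(g·°C)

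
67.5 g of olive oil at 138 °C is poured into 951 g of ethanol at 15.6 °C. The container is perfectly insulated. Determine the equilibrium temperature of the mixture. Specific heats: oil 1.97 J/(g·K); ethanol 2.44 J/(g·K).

T_f ≈ 22.2 °C

Let T be the final temperature. ΣQ_i = 0:
67.5×1.97×(T − 138) + 951×2.44×(T − 15.6) = 0
132.97(T − 138) + 2320.4(T − 15.6) = 0
(132.97 + 2320.4) T = 132.97×138 + 2320.4×15.6
T = 54549/2453.4 ≈ 22.23 °C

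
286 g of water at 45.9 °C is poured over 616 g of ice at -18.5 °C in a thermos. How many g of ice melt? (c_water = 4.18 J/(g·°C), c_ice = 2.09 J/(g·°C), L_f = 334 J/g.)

m_melted ≈ 93 g

Water can give up m c ΔT = 286×4.18×45.9 = 54873 J before reaching 0 °C.
Warming the ice to 0 °C takes 616×2.09×18.5 = 23818 J, leaving 31055 J for melting.
Melting all 616 g of ice would need 616×334 = 205744 J.
Since 31055 < 205744 J, not all the ice melts; equilibrium is at 0 °C.
Mass melted = 31055/334 ≈ 92.98 g.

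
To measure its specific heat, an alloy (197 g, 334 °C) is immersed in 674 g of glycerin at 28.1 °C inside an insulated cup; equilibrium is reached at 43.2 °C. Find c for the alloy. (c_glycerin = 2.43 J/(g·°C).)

Taking heat into each body as positive, Σ m c ΔT = 0:
197·c·(43.2 − 334) + 674·2.43·(43.2 − 28.1) = 0
-57288 c = -24731
c = -24731/-57288 ≈ 0.4317 J/(g·°C)

c ≈ 0.432 J/(g·°C)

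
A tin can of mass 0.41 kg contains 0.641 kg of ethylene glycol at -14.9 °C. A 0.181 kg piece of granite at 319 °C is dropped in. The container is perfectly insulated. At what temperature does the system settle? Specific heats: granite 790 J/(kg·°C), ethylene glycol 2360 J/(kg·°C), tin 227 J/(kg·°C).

T_f ≈ 12.4 °C

T_f is the heat-capacity-weighted average of the initial temperatures:
T_f = (142.99×319 + 1512.8×(-14.9) + 93.07×(-14.9)) / (142.99 + 1512.8 + 93.07)
    = 21687 / 1748.8 ≈ 12.40 °C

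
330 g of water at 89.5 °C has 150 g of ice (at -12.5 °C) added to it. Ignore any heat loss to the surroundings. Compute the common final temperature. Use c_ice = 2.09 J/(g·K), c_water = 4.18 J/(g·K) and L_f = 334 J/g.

T_f ≈ 34.6 °C

Setting the total heat transfer to zero:
warm ice to 0 °C: 150×2.09×(0 − (-12.5)) = 3918.8; latent heat to melt: 150×334 = 50100; meltwater 0→T: 150×4.18×T = 627 T; water cools: 330×4.18×(T − 89.5) = 1379.4(T − 89.5)
2006.4 T = 123456 − 54019 = 69438
T ≈ 34.61 °C (positive, so assuming full melt was valid).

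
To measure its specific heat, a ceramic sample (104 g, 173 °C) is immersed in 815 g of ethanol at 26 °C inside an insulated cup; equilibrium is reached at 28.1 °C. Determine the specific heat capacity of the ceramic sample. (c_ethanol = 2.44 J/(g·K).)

c ≈ 0.277 J/(g·K)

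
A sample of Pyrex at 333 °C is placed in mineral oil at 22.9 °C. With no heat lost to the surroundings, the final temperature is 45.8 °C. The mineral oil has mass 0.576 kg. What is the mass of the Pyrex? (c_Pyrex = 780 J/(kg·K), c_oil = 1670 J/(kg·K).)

m ≈ 0.0983 kg

|Q_Pyrex| = |Q_oil|:
m×780×(333 − 45.8) = 0.576×1670×(45.8 − 22.9)
224016 m = 22028  ⇒  m ≈ 0.09833 kg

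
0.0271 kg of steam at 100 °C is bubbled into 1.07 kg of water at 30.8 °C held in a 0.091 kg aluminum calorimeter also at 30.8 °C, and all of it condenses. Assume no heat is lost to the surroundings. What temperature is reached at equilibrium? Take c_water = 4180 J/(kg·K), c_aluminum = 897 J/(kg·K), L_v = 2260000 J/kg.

T_f ≈ 45.6 °C

Let T be the final temperature. ΣQ_i = 0:
condense steam: −0.0271×2260000 = −61246; condensed water 100 °C→T: 113.28(T − 100); water warms: 1.07×4180×(T − 30.8) = 4472.6(T − 30.8); aluminum cup: 0.091×897×(T − 30.8) = 81.63(T − 30.8)
4667.5 T = 61246 + 11328 + 140270 = 212844
T ≈ 45.60 °C (< 100 °C, so full condensation is consistent).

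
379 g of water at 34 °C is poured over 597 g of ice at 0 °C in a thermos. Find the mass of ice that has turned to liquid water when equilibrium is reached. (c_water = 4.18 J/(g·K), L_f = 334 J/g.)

m_melted ≈ 161 g

Water can give up m c ΔT = 379×4.18×34 = 53863 J before reaching 0 °C.
Fully melting the ice requires m_ice L_f = 597×334 = 199398 J.
Since 53863 < 199398 J, not all the ice melts; equilibrium is at 0 °C.
m_melt = 53863 / L_f = 161.3 g.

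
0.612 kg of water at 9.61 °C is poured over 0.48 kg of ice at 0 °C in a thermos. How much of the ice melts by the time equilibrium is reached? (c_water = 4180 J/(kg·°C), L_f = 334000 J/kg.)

Water can give up m c ΔT = 0.612·4180·9.61 = 24584 J before reaching 0 °C.
Melting all 0.48 kg of ice would need 0.48·334000 = 160320 J.
Since 24584 < 160320 J, not all the ice melts; equilibrium is at 0 °C.
m_melt = 24584 / L_f = 0.0736 kg.

m_melted ≈ 0.0736 kg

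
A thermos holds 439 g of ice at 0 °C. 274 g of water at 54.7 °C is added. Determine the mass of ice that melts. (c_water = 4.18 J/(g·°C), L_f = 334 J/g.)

m_melted ≈ 188 g

Water can give up m c ΔT = 274·4.18·54.7 = 62649 J before reaching 0 °C.
Melting all 439 g of ice would need 439·334 = 146626 J.
Since 62649 < 146626 J, not all the ice melts; equilibrium is at 0 °C.
m_melt = 62649 / L_f = 187.6 g.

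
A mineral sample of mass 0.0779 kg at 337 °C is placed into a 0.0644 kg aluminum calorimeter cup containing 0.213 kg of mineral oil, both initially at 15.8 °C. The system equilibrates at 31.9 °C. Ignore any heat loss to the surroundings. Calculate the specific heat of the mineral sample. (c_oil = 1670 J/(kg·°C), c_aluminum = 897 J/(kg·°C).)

Setting the total heat transfer to zero:
0.0779·c·(31.9 − 337) + 0.213·1670·(31.9 − 15.8) + 0.0644·897·(31.9 − 15.8) = 0
-23.77 c = -6657
c = -6657/-23.77 ≈ 280.1 J/(kg·°C)

c ≈ 280 J/(kg·°C)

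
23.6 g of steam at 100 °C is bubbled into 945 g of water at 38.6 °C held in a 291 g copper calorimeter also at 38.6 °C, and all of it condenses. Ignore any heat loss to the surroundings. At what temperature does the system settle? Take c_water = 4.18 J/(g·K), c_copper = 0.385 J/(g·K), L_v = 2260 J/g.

T_f ≈ 52.9 °C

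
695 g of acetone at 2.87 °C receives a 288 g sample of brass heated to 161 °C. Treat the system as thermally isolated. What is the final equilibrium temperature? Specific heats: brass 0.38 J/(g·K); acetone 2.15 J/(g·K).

T_f ≈ 13.7 °C

With ΣQ=0 the equilibrium temperature is the m·c-weighted mean:
T_f = (109.44×161 + 1494.2×2.87) / (109.44 + 1494.2)
    = 21908 / 1603.7 ≈ 13.66 °C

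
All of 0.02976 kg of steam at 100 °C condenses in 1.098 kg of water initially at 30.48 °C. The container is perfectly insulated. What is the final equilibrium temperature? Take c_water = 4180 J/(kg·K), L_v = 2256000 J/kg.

T_f ≈ 46.6 °C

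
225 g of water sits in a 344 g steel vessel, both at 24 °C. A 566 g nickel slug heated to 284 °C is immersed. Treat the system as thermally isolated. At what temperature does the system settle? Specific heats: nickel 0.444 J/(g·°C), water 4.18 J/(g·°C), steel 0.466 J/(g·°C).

T_f ≈ 72.3 °C

T_f is the heat-capacity-weighted average of the initial temperatures:
T_f = (251.3·284 + 940.5·24 + 160.3·24) / (251.3 + 940.5 + 160.3)
    = 97790 / 1352.1 ≈ 72.32 °C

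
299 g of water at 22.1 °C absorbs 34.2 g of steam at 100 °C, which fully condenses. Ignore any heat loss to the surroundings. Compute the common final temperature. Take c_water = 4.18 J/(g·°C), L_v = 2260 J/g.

T_f ≈ 85.6 °C

Energy conservation, ΣQ = 0:
condense steam: −34.2·2260 = −77292
  condensed water 100 °C→T: 142.96(T − 100)
  original water: 1249.8(T − 22.1)
1392.8 T = 77292 + 14296 + 27621 = 119209
T ≈ 85.59 °C, under the boiling point, so the assumption holds.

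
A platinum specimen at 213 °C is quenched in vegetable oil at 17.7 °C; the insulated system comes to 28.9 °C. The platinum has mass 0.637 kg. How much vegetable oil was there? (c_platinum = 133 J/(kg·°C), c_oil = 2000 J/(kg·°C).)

Heat lost by the platinum = heat gained by the oil:
0.637×133×(213 − 28.9) = m×2000×(28.9 − 17.7)
22400 m = 15597  ⇒  m ≈ 0.6963 kg

m ≈ 0.696 kg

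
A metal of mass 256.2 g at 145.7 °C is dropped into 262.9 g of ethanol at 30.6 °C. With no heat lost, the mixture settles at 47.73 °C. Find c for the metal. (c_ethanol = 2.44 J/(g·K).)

Energy conservation, ΣQ = 0:
256.2·c·(47.73 − 145.7) + 262.9·2.44·(47.73 − 30.6) = 0
-25100 c = -10988
c = -10988/-25100 ≈ 0.4378 J/(g·K)

c ≈ 0.438 J/(g·K)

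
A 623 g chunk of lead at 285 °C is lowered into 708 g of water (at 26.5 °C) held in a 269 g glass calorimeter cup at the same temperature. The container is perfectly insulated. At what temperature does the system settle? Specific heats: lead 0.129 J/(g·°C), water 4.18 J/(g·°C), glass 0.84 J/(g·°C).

T_f ≈ 32.9 °C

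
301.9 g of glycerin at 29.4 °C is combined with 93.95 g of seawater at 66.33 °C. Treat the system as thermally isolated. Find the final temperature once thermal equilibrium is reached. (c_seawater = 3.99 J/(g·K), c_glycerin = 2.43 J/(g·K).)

Taking heat into each body as positive, Σ m c ΔT = 0:
93.95*3.99*(T − 66.33) + 301.9*2.43*(T − 29.4) = 0
374.86(T − 66.33) + 733.62(T − 29.4) = 0
(374.86 + 733.62) T = 374.86*66.33 + 733.62*29.4
T ≈ 41.89 °C

T_f ≈ 41.9 °C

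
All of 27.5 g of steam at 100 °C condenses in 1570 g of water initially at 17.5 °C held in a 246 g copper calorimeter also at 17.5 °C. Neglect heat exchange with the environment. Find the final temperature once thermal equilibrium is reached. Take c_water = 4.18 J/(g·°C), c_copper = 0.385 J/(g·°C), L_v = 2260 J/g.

T_f ≈ 28.1 °C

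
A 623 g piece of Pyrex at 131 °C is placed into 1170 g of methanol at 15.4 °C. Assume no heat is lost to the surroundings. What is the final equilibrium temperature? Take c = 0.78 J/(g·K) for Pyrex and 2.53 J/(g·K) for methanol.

T_f ≈ 31.7 °C

Let T be the final temperature. ΣQ_i = 0:
623×0.78×(T − 131) + 1170×2.53×(T − 15.4) = 0
(485.94 + 2960.1) T = 485.94×131 + 2960.1×15.4
T = 109244 / 3446 = 31.7 °C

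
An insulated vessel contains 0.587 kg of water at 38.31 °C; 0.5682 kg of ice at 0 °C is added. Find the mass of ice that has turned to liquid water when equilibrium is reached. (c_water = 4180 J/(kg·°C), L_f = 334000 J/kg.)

Water can give up m c ΔT = 0.587×4180×38.31 = 94000 J before reaching 0 °C.
Fully melting the ice requires m_ice L_f = 0.5682×334000 = 189779 J.
That's not enough to melt it all — equilibrium is at 0 °C with ice remaining.
m_melt = 94000 / L_f = 0.2814 kg.

m_melted ≈ 0.281 kg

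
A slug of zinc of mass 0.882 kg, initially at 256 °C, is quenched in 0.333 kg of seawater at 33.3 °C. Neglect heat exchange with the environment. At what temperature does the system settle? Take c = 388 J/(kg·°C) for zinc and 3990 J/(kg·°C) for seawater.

T_f is the heat-capacity-weighted average of the initial temperatures:
T_f = (342.22*256 + 1328.7*33.3) / (342.22 + 1328.7)
    = 131852 / 1670.9 ≈ 78.91 °C

T_f ≈ 78.9 °C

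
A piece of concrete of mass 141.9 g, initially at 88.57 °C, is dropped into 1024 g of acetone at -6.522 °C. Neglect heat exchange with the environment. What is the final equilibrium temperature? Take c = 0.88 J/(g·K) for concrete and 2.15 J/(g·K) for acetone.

T_f ≈ -1.4 °C

Net heat exchanged in the isolated system is zero:
141.9×0.88×(T − 88.57) + 1024×2.15×(T − (-6.522)) = 0
124.87(T − 88.57) + 2201.6(T − (-6.522)) = 0
(124.87 + 2201.6) T = 124.87×88.57 + 2201.6×(-6.522)
T = -3298.9/2326.5 ≈ -1.42 °C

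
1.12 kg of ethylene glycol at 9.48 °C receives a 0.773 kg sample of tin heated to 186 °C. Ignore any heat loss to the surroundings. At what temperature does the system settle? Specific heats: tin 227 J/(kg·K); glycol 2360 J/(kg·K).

Let T be the final temperature. ΣQ_i = 0:
0.773·227·(T − 186) + 1.12·2360·(T − 9.48) = 0
2818.7 T = 57695
T ≈ 20.47 °C

T_f ≈ 20.5 °C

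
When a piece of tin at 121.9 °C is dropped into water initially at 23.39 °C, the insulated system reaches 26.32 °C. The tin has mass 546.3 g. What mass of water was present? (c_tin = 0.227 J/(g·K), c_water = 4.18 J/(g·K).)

|Q_tin| = |Q_water|:
546.3·0.227·(121.9 − 26.32) = m·4.18·(26.32 − 23.39)
12.25 m = 11853  ⇒  m ≈ 967.8 g

m ≈ 968 g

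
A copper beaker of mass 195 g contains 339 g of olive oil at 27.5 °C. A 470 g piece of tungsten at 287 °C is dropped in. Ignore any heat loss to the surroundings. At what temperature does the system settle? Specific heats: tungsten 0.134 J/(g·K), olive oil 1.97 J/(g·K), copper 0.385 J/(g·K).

T_f ≈ 47.8 °C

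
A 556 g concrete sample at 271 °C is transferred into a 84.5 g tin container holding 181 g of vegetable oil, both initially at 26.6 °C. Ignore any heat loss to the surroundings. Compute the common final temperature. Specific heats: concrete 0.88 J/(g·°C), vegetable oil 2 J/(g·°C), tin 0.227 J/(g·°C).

T_f = Σ m_i c_i T_i / Σ m_i c_i:
T_f = (489.28*271 + 362*26.6 + 19.18*26.6) / (489.28 + 362 + 19.18)
    = 142734 / 870.46 ≈ 163.98 °C

T_f ≈ 164.0 °C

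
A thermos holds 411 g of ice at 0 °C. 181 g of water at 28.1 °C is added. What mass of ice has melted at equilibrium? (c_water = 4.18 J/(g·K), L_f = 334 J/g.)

m_melted ≈ 63.7 g

Cooling the water to 0 °C releases 181×4.18×28.1 = 21260 J.
Fully melting the ice requires m_ice L_f = 411×334 = 137274 J.
That's not enough to melt it all — equilibrium is at 0 °C with ice remaining.
m_melt = 21260 / L_f = 63.65 g.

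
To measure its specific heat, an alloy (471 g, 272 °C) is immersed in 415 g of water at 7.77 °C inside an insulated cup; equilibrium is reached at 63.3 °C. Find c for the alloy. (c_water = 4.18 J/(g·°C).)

c ≈ 0.98 J/(g·°C)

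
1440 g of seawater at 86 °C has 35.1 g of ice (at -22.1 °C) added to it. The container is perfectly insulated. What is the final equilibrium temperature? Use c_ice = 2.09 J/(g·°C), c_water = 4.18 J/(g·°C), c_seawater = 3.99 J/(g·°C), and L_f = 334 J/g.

T_f ≈ 81.6 °C

Heat gained plus heat lost sum to zero:
warm ice to 0 °C: 35.1·2.09·(0 − (-22.1)) = 1621.2
  melt ice: 35.1·334 = 11723
  meltwater 0→T: 35.1·4.18·T = 146.72 T
  seawater: 5745.6(T − 86)
5892.3 T = 494122 − 13345 = 480777
T ≈ 81.59 °C — above 0 °C, consistent with complete melting.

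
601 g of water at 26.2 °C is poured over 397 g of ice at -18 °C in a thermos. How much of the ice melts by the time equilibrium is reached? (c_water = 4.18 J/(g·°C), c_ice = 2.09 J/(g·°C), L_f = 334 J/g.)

m_melted ≈ 152 g

Heat available from the water dropping to 0 °C: 601×4.18×26.2 = 65819 J.
Of that, 397×2.09×18 = 14935 J goes to bring the ice to 0 °C, leaving 50884 J.
Fully melting the ice requires m_ice L_f = 397×334 = 132598 J.
That's not enough to melt it all — equilibrium is at 0 °C with ice remaining.
m_melted×334 = 50884  ⇒  m_melted ≈ 152.3 g.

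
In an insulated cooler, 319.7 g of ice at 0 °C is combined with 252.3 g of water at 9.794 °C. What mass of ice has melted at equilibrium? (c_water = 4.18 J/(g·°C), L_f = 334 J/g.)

Cooling the water to 0 °C releases 252.3×4.18×9.794 = 10329 J.
To melt every bit of ice: 319.7×334 = 106780 J.
10329 J < 106780 J, so only part of the ice melts and the system sits at 0 °C.
m_melt = 10329 / L_f = 30.92 g.

m_melted ≈ 30.9 g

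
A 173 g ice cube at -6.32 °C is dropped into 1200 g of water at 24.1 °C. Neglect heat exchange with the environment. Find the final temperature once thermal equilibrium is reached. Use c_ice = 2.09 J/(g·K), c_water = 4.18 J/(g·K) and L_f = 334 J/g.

T_f ≈ 10.6 °C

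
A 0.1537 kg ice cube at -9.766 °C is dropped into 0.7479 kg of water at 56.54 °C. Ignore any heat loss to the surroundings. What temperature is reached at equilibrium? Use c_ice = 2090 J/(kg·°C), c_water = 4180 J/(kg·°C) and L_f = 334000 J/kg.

Setting the total heat transfer to zero:
ice -9.766→0 °C: 0.1537·2090·9.766 = 3137.2; fusion: m_ice L_f = 0.1537·334000 = 51336; meltwater 0→T: 0.1537·4180·T = 642.47 T; water cools: 0.7479·4180·(T − 56.54) = 3126.2(T − 56.54)
3768.7 T = 176757 − 54473 = 122284
T ≈ 32.45 °C (positive, so assuming full melt was valid).

T_f ≈ 32.4 °C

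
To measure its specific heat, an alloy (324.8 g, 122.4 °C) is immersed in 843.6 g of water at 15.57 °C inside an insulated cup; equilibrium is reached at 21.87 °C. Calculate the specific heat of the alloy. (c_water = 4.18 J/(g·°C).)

c ≈ 0.68 J/(g·°C)

m_s c (T_s − T_f) = m_water c_water (T_f − T_0):
324.8·c·(122.4 − 21.87) = 843.6·4.18·(21.87 − 15.57)
32652 c = 22215  ⇒  c ≈ 0.6804 J/(g·°C)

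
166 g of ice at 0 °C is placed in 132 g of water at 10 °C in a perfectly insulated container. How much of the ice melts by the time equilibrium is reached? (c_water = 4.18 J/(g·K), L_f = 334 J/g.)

m_melted ≈ 16.5 g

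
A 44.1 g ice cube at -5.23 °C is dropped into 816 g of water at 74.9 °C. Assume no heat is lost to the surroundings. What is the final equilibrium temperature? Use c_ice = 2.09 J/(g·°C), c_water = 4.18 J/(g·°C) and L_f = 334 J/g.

Energy conservation, ΣQ = 0:
ice -5.23→0 °C: 44.1×2.09×5.23 = 482.04
  melt ice: 44.1×334 = 14729
  meltwater 0→T: 44.1×4.18×T = 184.34 T
  water: 3410.9(T − 74.9)
3595.2 T = 255475 − 15211 = 240263
T ≈ 66.83 °C (positive, so assuming full melt was valid).

T_f ≈ 66.8 °C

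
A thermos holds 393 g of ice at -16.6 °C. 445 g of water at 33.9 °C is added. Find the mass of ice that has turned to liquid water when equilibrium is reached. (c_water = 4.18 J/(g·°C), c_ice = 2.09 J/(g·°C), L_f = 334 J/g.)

m_melted ≈ 148 g

Cooling the water to 0 °C releases 445·4.18·33.9 = 63057 J.
Warming the ice to 0 °C takes 393·2.09·16.6 = 13635 J, leaving 49423 J for melting.
Fully melting the ice requires m_ice L_f = 393·334 = 131262 J.
49423 J < 131262 J, so only part of the ice melts and the system sits at 0 °C.
m_melt = 49423 / L_f = 148 g.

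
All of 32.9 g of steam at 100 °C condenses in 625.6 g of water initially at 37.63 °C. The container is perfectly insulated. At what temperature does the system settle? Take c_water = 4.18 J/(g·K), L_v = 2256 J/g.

Energy conservation, ΣQ = 0:
condense steam: −32.9×2256 = −74222; condensate cools 100→T: 32.9×4.18×(T − 100) = 137.52(T − 100); original water: 2615(T − 37.63)
2752.5 T = 74222 + 13752 + 98403 = 186377
T ≈ 67.71 °C, under the boiling point, so the assumption holds.

T_f ≈ 67.7 °C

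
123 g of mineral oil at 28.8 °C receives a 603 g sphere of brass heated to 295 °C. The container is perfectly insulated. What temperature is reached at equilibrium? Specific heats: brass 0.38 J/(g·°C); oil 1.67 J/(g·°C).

|Q_brass| = |Q_oil|:
603*0.38*(295 − T) = 123*1.67*(T − 28.8)
229.14(295 − T) = 205.41(T − 28.8)
434.55 T = 73512  ⇒  T ≈ 169.17 °C

T_f ≈ 169.2 °C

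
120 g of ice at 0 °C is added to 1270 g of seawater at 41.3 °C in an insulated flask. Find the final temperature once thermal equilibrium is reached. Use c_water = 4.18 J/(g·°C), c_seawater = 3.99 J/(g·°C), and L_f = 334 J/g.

T_f ≈ 30.4 °C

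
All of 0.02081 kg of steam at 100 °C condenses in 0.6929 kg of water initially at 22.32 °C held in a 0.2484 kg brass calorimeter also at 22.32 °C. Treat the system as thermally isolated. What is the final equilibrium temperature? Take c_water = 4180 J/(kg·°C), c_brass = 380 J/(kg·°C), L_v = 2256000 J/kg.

Net heat exchanged in the isolated system is zero:
condense steam: −0.02081×2256000 = −46947
  condensate cools 100→T: 0.02081×4180×(T − 100) = 86.99(T − 100)
  original water: 2896.3(T − 22.32)
  brass cup: 0.2484×380×(T − 22.32) = 94.39(T − 22.32)
3077.7 T = 46947 + 8698.6 + 66753 = 122399
T ≈ 39.77 °C — below 100 °C, confirming all the steam condensed.

T_f ≈ 39.8 °C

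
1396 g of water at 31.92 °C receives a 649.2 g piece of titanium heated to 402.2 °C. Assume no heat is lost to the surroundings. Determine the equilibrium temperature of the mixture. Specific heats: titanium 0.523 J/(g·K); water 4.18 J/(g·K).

T_f ≈ 52.3 °C

T_f = Σ m_i c_i T_i / Σ m_i c_i:
T_f = (339.53*402.2 + 5835.3*31.92) / (339.53 + 5835.3)
    = 322822 / 6174.8 ≈ 52.28 °C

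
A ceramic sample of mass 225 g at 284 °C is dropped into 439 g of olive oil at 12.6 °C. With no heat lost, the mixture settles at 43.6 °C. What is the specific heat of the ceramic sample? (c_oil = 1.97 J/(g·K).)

c ≈ 0.496 J/(g·K)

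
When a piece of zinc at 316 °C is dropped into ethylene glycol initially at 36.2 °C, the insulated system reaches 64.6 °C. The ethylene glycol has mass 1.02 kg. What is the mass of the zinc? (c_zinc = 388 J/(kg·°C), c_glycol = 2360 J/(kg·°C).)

m ≈ 0.701 kg

Setting the total heat transfer to zero:
m·388·(64.6 − 316) + 1.02·2360·(64.6 − 36.2) = 0
-97543 m = -68364
m = -68364/-97543 ≈ 0.7009 kg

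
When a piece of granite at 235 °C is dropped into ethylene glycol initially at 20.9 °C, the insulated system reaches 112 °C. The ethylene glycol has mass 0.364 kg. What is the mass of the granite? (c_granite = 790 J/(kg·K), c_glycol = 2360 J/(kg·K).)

|Q_granite| = |Q_glycol|:
m×790×(235 − 112) = 0.364×2360×(112 − 20.9)
97170 m = 78259  ⇒  m ≈ 0.8054 kg

m ≈ 0.805 kg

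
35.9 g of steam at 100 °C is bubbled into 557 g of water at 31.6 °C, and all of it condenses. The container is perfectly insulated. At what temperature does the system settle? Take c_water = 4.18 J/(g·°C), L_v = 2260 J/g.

Energy balance with sensible and latent terms:
latent heat released on condensation: 35.9×2260 = 81134
  condensed water 100 °C→T: 150.06(T − 100)
  original water: 2328.3(T − 31.6)
2478.3 T = 81134 + 15006 + 73573 = 169713
T ≈ 68.48 °C (< 100 °C, so full condensation is consistent).

T_f ≈ 68.5 °C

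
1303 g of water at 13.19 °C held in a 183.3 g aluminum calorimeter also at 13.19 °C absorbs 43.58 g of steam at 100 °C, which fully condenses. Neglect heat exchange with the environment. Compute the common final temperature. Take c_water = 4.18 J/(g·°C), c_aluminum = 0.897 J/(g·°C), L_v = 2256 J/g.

T_f ≈ 32.9 °C

Energy conservation, ΣQ = 0:
latent heat released on condensation: 43.58×2256 = 98316
  condensed water 100 °C→T: 182.16(T − 100)
  water warms: 1303×4.18×(T − 13.19) = 5446.5(T − 13.19)
  cup: 164.42(T − 13.19)
5793.1 T = 98316 + 18216 + 74009 = 190541
T ≈ 32.89 °C, under the boiling point, so the assumption holds.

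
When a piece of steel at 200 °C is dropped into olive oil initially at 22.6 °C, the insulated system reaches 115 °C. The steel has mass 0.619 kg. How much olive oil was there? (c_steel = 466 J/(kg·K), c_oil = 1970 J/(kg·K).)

|Q_steel| = |Q_oil|:
0.619·466·(200 − 115) = m·1970·(115 − 22.6)
182028 m = 24519  ⇒  m ≈ 0.1347 kg

m ≈ 0.135 kg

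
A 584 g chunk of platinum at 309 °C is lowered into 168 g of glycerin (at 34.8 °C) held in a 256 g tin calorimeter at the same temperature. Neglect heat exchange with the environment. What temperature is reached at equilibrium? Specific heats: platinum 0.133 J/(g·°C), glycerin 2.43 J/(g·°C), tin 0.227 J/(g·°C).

T_f is the heat-capacity-weighted average of the initial temperatures:
T_f = (77.67*309 + 408.24*34.8 + 58.11*34.8) / (77.67 + 408.24 + 58.11)
    = 40230 / 544.02 ≈ 73.95 °C

T_f ≈ 73.9 °C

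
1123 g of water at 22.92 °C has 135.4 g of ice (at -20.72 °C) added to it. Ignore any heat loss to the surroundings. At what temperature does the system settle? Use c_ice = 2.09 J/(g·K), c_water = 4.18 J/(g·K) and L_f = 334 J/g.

T_f ≈ 10.7 °C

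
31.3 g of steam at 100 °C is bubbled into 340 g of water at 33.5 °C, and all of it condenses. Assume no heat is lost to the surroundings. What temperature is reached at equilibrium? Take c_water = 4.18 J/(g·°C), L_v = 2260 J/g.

T_f ≈ 84.7 °C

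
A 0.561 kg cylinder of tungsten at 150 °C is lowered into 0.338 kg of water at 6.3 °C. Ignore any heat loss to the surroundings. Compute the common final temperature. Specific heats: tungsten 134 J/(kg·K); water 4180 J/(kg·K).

T_f ≈ 13.6 °C

Net heat exchanged in the isolated system is zero:
0.561·134·(T − 150) + 0.338·4180·(T − 6.3) = 0
75.17(T − 150) + 1412.8(T − 6.3) = 0
1488 T = 20177
T = 20177/1488 ≈ 13.56 °C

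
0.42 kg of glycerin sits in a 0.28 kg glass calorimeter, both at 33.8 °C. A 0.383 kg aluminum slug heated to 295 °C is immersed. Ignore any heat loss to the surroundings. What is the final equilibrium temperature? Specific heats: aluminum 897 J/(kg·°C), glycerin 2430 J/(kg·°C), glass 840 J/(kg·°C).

With ΣQ=0 the equilibrium temperature is the m·c-weighted mean:
T_f = (343.55×295 + 1020.6×33.8 + 235.2×33.8) / (343.55 + 1020.6 + 235.2)
    = 143794 / 1599.4 ≈ 89.91 °C

T_f ≈ 89.9 °C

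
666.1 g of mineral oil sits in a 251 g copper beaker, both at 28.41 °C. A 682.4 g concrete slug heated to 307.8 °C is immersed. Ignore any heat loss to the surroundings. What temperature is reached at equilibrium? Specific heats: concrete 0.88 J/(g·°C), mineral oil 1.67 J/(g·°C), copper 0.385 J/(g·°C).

T_f ≈ 121.1 °C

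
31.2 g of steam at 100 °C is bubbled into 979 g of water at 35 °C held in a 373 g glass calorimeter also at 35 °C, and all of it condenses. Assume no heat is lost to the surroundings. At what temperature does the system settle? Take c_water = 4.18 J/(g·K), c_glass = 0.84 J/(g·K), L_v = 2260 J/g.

T_f ≈ 52.4 °C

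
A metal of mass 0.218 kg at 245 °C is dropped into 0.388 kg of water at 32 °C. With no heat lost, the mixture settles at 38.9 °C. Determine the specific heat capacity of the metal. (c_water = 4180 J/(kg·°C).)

c ≈ 249 J/(kg·°C)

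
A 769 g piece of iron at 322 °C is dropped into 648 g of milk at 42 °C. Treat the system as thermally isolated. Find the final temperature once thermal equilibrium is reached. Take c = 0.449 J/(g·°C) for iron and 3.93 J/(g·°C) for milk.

Conservation of energy gives ΣQ = 0:
769×0.449×(T − 322) + 648×3.93×(T − 42) = 0
2891.9 T = 218139
T = 218139/2891.9 ≈ 75.43 °C

T_f ≈ 75.4 °C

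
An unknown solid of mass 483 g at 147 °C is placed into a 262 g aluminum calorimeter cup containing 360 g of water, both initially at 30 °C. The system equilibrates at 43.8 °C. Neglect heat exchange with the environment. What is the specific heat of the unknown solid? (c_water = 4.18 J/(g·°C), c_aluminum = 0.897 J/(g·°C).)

Heat gained plus heat lost sum to zero:
483·c·(43.8 − 147) + 360·4.18·(43.8 − 30) + 262·0.897·(43.8 − 30) = 0
-49846 c = -24009
c = -24009/-49846 ≈ 0.4817 J/(g·°C)

c ≈ 0.482 J/(g·°C)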